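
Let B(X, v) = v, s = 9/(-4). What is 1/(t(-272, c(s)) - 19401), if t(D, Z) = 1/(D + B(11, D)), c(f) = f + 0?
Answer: -544/10554145 ≈ -5.1544e-5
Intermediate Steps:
s = -9/4 (s = 9*(-¼) = -9/4 ≈ -2.2500)
c(f) = f
t(D, Z) = 1/(2*D) (t(D, Z) = 1/(D + D) = 1/(2*D))
1/(t(-272, c(s)) - 19401) = 1/((½)/(-272) - 19401) = 1/((½)*(-1/272) - 19401) = 1/(-1/544 - 19401) = 1/(-10554145/544) = -544/10554145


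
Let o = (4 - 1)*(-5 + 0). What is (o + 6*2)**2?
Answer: 9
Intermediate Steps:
o = -15 (o = 3*(-5) = -15)
(o + 6*2)**2 = (-15 + 6*2)**2 = (-15 + 12)**2 = (-3)**2 = 9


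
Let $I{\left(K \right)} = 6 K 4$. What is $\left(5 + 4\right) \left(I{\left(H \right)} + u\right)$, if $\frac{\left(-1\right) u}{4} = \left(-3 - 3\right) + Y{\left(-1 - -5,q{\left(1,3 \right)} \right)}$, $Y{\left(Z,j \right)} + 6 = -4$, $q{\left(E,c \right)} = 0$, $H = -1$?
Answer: $360$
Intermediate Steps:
$I{\left(K \right)} = 24 K$
$Y{\left(Z,j \right)} = -10$ ($Y{\left(Z,j \right)} = -6 - 4 = -10$)
$u = 64$ ($u = - 4 \left(\left(-3 - 3\right) - 10\right) = - 4 \left(-6 - 10\right) = \left(-4\right) \left(-16\right) = 64$)
$\left(5 + 4\right) \left(I{\left(H \right)} + u\right) = \left(5 + 4\right) \left(24 \left(-1\right) + 64\right) = 9 \left(-24 + 64\right) = 9 \cdot 40 = 360$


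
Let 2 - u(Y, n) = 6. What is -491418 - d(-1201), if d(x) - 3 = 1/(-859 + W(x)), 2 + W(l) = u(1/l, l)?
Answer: -425079164/865 ≈ -4.9142e+5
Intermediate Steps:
u(Y, n) = -4 (u(Y, n) = 2 - 1*6 = 2 - 6 = -4)
W(l) = -6 (W(l) = -2 - 4 = -6)
d(x) = 2594/865 (d(x) = 3 + 1/(-859 - 6) = 3 + 1/(-865) = 3 - 1/865 = 2594/865)
-491418 - d(-1201) = -491418 - 1*2594/865 = -491418 - 2594/865 = -425079164/865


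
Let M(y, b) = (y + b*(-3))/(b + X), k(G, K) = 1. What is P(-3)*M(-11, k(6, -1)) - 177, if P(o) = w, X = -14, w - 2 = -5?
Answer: -2343/13 ≈ -180.23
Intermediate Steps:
w = -3 (w = 2 - 5 = -3)
P(o) = -3
M(y, b) = (y - 3*b)/(-14 + b) (M(y, b) = (y + b*(-3))/(b - 14) = (y - 3*b)/(-14 + b))
P(-3)*M(-11, k(6, -1)) - 177 = -3*(-11 - 3*1)/(-14 + 1) - 177 = -3*(-11 - 3)/(-13) - 177 = -(-3)*(-14)/13 - 177 = -3*14/13 - 177 = -42/13 - 177 = -2343/13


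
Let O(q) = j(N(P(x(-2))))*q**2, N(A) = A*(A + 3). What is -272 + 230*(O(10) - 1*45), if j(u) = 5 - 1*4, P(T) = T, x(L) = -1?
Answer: 12378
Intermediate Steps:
N(A) = A*(3 + A)
j(u) = 1 (j(u) = 5 - 4 = 1)
O(q) = q**2 (O(q) = 1*q**2 = q**2)
-272 + 230*(O(10) - 1*45) = -272 + 230*(10**2 - 1*45) = -272 + 230*(100 - 45) = -272 + 230*55 = -272 + 12650 = 12378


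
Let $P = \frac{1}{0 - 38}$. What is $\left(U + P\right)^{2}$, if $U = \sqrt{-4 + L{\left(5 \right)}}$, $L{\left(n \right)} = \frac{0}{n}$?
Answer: $\frac{\left(1 - 76 i\right)^{2}}{1444} \approx -3.9993 - 0.10526 i$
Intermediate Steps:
$L{\left(n \right)} = 0$
$P = - \frac{1}{38}$ ($P = \frac{1}{-38} = - \frac{1}{38} \approx -0.026316$)
$U = 2 i$ ($U = \sqrt{-4 + 0} = \sqrt{-4} = 2 i \approx 2.0 i$)
$\left(U + P\right)^{2} = \left(2 i - \frac{1}{38}\right)^{2} = \left(- \frac{1}{38} + 2 i\right)^{2}$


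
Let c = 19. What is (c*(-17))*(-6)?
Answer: 1938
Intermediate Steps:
(c*(-17))*(-6) = (19*(-17))*(-6) = -323*(-6) = 1938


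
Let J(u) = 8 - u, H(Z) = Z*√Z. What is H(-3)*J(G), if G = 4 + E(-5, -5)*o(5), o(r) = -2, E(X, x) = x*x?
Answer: -162*I*√3 ≈ -280.59*I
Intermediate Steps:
E(X, x) = x²
G = -46 (G = 4 + (-5)²*(-2) = 4 + 25*(-2) = 4 - 50 = -46)
H(Z) = Z^(3/2)
H(-3)*J(G) = (-3)^(3/2)*(8 - 1*(-46)) = (-3*I*√3)*(8 + 46) = -3*I*√3*54 = -162*I*√3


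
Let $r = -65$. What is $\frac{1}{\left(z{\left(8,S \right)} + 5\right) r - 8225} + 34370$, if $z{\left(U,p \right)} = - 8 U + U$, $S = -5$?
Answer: $\frac{168756699}{4910} \approx 34370.0$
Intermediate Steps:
$z{\left(U,p \right)} = - 7 U$
$\frac{1}{\left(z{\left(8,S \right)} + 5\right) r - 8225} + 34370 = \frac{1}{\left(\left(-7\right) 8 + 5\right) \left(-65\right) - 8225} + 34370 = \frac{1}{\left(-56 + 5\right) \left(-65\right) + \left(-16012 + 7787\right)} + 34370 = \frac{1}{\left(-51\right) \left(-65\right) - 8225} + 34370 = \frac{1}{3315 - 8225} + 34370 = \frac{1}{-4910} + 34370 = - \frac{1}{4910} + 34370 = \frac{168756699}{4910}$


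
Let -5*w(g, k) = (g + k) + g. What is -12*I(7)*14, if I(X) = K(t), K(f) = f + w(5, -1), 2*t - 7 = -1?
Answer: -1008/5 ≈ -201.60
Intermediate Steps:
t = 3 (t = 7/2 + (½)*(-1) = 7/2 - ½ = 3)
w(g, k) = -2*g/5 - k/5 (w(g, k) = -((g + k) + g)/5 = -(k + 2*g)/5 = -2*g/5 - k/5)
K(f) = -9/5 + f (K(f) = f + (-⅖*5 - ⅕*(-1)) = f + (-2 + ⅕) = f - 9/5 = -9/5 + f)
I(X) = 6/5 (I(X) = -9/5 + 3 = 6/5)
-12*I(7)*14 = -12*6/5*14 = -72/5*14 = -1008/5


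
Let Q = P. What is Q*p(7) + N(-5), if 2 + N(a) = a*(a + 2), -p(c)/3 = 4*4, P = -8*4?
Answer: 1549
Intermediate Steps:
P = -32
Q = -32
p(c) = -48 (p(c) = -12*4 = -3*16 = -48)
N(a) = -2 + a*(2 + a) (N(a) = -2 + a*(a + 2) = -2 + a*(2 + a))
Q*p(7) + N(-5) = -32*(-48) + (-2 + (-5)² + 2*(-5)) = 1536 + (-2 + 25 - 10) = 1536 + 13 = 1549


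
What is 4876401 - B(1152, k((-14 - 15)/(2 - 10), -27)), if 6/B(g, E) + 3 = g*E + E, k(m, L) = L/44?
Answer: 50816974909/10421 ≈ 4.8764e+6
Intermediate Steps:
k(m, L) = L/44 (k(m, L) = L*(1/44) = L/44)
B(g, E) = 6/(-3 + E + E*g) (B(g, E) = 6/(-3 + (g*E + E)) = 6/(-3 + (E*g + E)) = 6/(-3 + (E + E*g)) = 6/(-3 + E + E*g))
4876401 - B(1152, k((-14 - 15)/(2 - 10), -27)) = 4876401 - 6/(-3 + (1/44)*(-27) + ((1/44)*(-27))*1152) = 4876401 - 6/(-3 - 27/44 - 27/44*1152) = 4876401 - 6/(-3 - 27/44 - 7776/11) = 4876401 - 6/(-31263/44) = 4876401 - 6*(-44)/31263 = 4876401 - 1*(-88/10421) = 4876401 + 88/10421 = 50816974909/10421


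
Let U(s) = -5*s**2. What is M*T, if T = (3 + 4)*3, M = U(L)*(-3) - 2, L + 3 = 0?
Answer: 2793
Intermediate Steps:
L = -3 (L = -3 + 0 = -3)
M = 133 (M = -5*(-3)**2*(-3) - 2 = -5*9*(-3) - 2 = -45*(-3) - 2 = 135 - 2 = 133)
T = 21 (T = 7*3 = 21)
M*T = 133*21 = 2793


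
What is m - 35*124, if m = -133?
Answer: -4473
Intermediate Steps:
m - 35*124 = -133 - 35*124 = -133 - 4340 = -4473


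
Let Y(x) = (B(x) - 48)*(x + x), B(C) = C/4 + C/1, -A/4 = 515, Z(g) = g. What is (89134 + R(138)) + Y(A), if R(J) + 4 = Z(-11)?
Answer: 10895879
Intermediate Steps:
R(J) = -15 (R(J) = -4 - 11 = -15)
A = -2060 (A = -4*515 = -2060)
B(C) = 5*C/4 (B(C) = C*(1/4) + C*1 = C/4 + C = 5*C/4)
Y(x) = 2*x*(-48 + 5*x/4) (Y(x) = (5*x/4 - 48)*(x + x) = (-48 + 5*x/4)*(2*x) = 2*x*(-48 + 5*x/4))
(89134 + R(138)) + Y(A) = (89134 - 15) + (1/2)*(-2060)*(-192 + 5*(-2060)) = 89119 + (1/2)*(-2060)*(-192 - 10300) = 89119 + (1/2)*(-2060)*(-10492) = 89119 + 10806760 = 10895879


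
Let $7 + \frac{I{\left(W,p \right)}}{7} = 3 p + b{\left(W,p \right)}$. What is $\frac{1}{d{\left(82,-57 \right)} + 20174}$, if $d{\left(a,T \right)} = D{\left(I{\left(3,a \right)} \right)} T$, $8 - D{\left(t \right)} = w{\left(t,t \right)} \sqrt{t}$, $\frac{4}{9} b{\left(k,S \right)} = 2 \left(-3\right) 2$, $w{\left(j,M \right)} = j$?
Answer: $- \frac{9859}{5308911870286} + \frac{42294 \sqrt{371}}{2654455935143} \approx 3.0504 \cdot 10^{-7}$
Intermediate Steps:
$b{\left(k,S \right)} = -27$ ($b{\left(k,S \right)} = \frac{9 \cdot 2 \left(-3\right) 2}{4} = \frac{9 \left(\left(-6\right) 2\right)}{4} = \frac{9}{4} \left(-12\right) = -27$)
$I{\left(W,p \right)} = -238 + 21 p$ ($I{\left(W,p \right)} = -49 + 7 \left(3 p - 27\right) = -49 + 7 \left(-27 + 3 p\right) = -49 + \left(-189 + 21 p\right) = -238 + 21 p$)
$D{\left(t \right)} = 8 - t^{\frac{3}{2}}$ ($D{\left(t \right)} = 8 - t \sqrt{t} = 8 - t^{\frac{3}{2}}$)
$d{\left(a,T \right)} = T \left(8 - \left(-238 + 21 a\right)^{\frac{3}{2}}\right)$ ($d{\left(a,T \right)} = \left(8 - \left(-238 + 21 a\right)^{\frac{3}{2}}\right) T = T \left(8 - \left(-238 + 21 a\right)^{\frac{3}{2}}\right)$)
$\frac{1}{d{\left(82,-57 \right)} + 20174} = \frac{1}{\left(-1\right) \left(-57\right) \left(-8 + 7 \sqrt{7} \left(-34 + 3 \cdot 82\right)^{\frac{3}{2}}\right) + 20174} = \frac{1}{\left(-1\right) \left(-57\right) \left(-8 + 7 \sqrt{7} \left(-34 + 246\right)^{\frac{3}{2}}\right) + 20174} = \frac{1}{\left(-1\right) \left(-57\right) \left(-8 + 7 \sqrt{7} \cdot 212^{\frac{3}{2}}\right) + 20174} = \frac{1}{\left(-1\right) \left(-57\right) \left(-8 + 7 \sqrt{7} \cdot 424 \sqrt{53}\right) + 20174} = \frac{1}{\left(-1\right) \left(-57\right) \left(-8 + 2968 \sqrt{371}\right) + 20174} = \frac{1}{\left(-456 + 169176 \sqrt{371}\right) + 20174} = \frac{1}{19718 + 169176 \sqrt{371}}$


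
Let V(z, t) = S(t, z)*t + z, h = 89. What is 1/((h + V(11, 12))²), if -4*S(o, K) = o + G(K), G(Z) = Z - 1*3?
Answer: 1/1600 ≈ 0.00062500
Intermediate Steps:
G(Z) = -3 + Z (G(Z) = Z - 3 = -3 + Z)
S(o, K) = ¾ - K/4 - o/4 (S(o, K) = -(o + (-3 + K))/4 = -(-3 + K + o)/4 = ¾ - K/4 - o/4)
V(z, t) = z + t*(¾ - t/4 - z/4) (V(z, t) = (¾ - z/4 - t/4)*t + z = (¾ - t/4 - z/4)*t + z = t*(¾ - t/4 - z/4) + z = z + t*(¾ - t/4 - z/4))
1/((h + V(11, 12))²) = 1/((89 + (11 - ¼*12*(-3 + 12 + 11)))²) = 1/((89 + (11 - ¼*12*20))²) = 1/((89 + (11 - 60))²) = 1/((89 - 49)²) = 1/(40²) = 1/1600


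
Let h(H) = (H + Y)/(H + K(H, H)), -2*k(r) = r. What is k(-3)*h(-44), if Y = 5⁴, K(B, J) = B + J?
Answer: -581/88 ≈ -6.6023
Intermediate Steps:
Y = 625
k(r) = -r/2
h(H) = (625 + H)/(3*H) (h(H) = (H + 625)/(H + (H + H)) = (625 + H)/(H + 2*H) = (625 + H)/((3*H)) = (625 + H)*(1/(3*H)) = (625 + H)/(3*H))
k(-3)*h(-44) = (-½*(-3))*((⅓)*(625 - 44)/(-44)) = 3*((⅓)*(-1/44)*581)/2 = (3/2)*(-581/132) = -581/88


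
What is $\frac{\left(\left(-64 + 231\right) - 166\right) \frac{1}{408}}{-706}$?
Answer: $- \frac{1}{288048} \approx -3.4716 \cdot 10^{-6}$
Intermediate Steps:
$\frac{\left(\left(-64 + 231\right) - 166\right) \frac{1}{408}}{-706} = \left(167 - 166\right) \frac{1}{408} \left(- \frac{1}{706}\right) = 1 \cdot \frac{1}{408} \left(- \frac{1}{706}\right) = \frac{1}{408} \left(- \frac{1}{706}\right) = - \frac{1}{288048}$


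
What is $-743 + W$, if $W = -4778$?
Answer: $-5521$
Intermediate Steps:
$-743 + W = -743 - 4778 = -5521$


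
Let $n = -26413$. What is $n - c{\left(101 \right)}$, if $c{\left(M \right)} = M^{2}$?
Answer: $-36614$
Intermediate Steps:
$n - c{\left(101 \right)} = -26413 - 101^{2} = -26413 - 10201 = -36614$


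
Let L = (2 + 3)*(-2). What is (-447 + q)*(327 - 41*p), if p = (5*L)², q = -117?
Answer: 57625572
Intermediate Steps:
L = -10 (L = 5*(-2) = -10)
p = 2500 (p = (5*(-10))² = (-50)² = 2500)
(-447 + q)*(327 - 41*p) = (-447 - 117)*(327 - 41*2500) = -564*(327 - 102500) = -564*(-102173) = 57625572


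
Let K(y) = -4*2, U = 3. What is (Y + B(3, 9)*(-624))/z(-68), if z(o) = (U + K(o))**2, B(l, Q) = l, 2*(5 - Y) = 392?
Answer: -2063/25 ≈ -82.520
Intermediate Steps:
Y = -191 (Y = 5 - 1/2*392 = 5 - 196 = -191)
K(y) = -8
z(o) = 25 (z(o) = (3 - 8)**2 = (-5)**2 = 25)
(Y + B(3, 9)*(-624))/z(-68) = (-191 + 3*(-624))/25 = (-191 - 1872)*(1/25) = -2063*1/25 = -2063/25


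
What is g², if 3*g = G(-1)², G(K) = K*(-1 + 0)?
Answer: ⅑ ≈ 0.11111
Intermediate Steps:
G(K) = -K (G(K) = K*(-1) = -K)
g = ⅓ (g = (-1*(-1))²/3 = (⅓)*1² = (⅓)*1 = ⅓ ≈ 0.33333)
g² = (⅓)² = ⅑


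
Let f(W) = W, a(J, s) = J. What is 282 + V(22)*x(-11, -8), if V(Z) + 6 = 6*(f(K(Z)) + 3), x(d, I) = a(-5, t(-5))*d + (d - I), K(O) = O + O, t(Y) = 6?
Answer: 14634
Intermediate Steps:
K(O) = 2*O
x(d, I) = -I - 4*d (x(d, I) = -5*d + (d - I) = -I - 4*d)
V(Z) = 12 + 12*Z (V(Z) = -6 + 6*(2*Z + 3) = -6 + 6*(3 + 2*Z) = -6 + (18 + 12*Z) = 12 + 12*Z)
282 + V(22)*x(-11, -8) = 282 + (12 + 12*22)*(-1*(-8) - 4*(-11)) = 282 + (12 + 264)*(8 + 44) = 282 + 276*52 = 282 + 14352 = 14634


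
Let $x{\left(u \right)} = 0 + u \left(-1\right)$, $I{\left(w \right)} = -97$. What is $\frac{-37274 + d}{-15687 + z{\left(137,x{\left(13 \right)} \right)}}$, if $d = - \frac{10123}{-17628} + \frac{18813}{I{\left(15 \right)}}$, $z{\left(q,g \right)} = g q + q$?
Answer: $\frac{64066062617}{29634554196} \approx 2.1619$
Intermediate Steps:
$x{\left(u \right)} = - u$ ($x{\left(u \right)} = 0 - u = - u$)
$z{\left(q,g \right)} = q + g q$
$d = - \frac{330653633}{1709916}$ ($d = - \frac{10123}{-17628} + \frac{18813}{-97} = \left(-10123\right) \left(- \frac{1}{17628}\right) + 18813 \left(- \frac{1}{97}\right) = \frac{10123}{17628} - \frac{18813}{97} = - \frac{330653633}{1709916} \approx -193.37$)
$\frac{-37274 + d}{-15687 + z{\left(137,x{\left(13 \right)} \right)}} = \frac{-37274 - \frac{330653633}{1709916}}{-15687 + 137 \left(1 - 13\right)} = - \frac{64066062617}{1709916 \left(-15687 + 137 \left(1 - 13\right)\right)} = - \frac{64066062617}{1709916 \left(-15687 + 137 \left(-12\right)\right)} = - \frac{64066062617}{1709916 \left(-15687 - 1644\right)} = - \frac{64066062617}{1709916 \left(-17331\right)} = \left(- \frac{64066062617}{1709916}\right) \left(- \frac{1}{17331}\right) = \frac{64066062617}{29634554196}$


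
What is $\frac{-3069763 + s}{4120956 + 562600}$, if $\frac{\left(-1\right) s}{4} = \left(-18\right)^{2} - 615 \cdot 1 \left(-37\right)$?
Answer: $- \frac{3162079}{4683556} \approx -0.67515$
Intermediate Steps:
$s = -92316$ ($s = - 4 \left(\left(-18\right)^{2} - 615 \cdot 1 \left(-37\right)\right) = - 4 \left(324 - -22755\right) = - 4 \left(324 + 22755\right) = \left(-4\right) 23079 = -92316$)
$\frac{-3069763 + s}{4120956 + 562600} = \frac{-3069763 - 92316}{4120956 + 562600} = - \frac{3162079}{4683556}$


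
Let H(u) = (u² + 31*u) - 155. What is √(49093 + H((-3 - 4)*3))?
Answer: 2*√12182 ≈ 220.74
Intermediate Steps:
H(u) = -155 + u² + 31*u
√(49093 + H((-3 - 4)*3)) = √(49093 + (-155 + ((-3 - 4)*3)² + 31*((-3 - 4)*3))) = √(49093 + (-155 + (-7*3)² + 31*(-7*3))) = √(49093 + (-155 + (-21)² + 31*(-21))) = √(49093 + (-155 + 441 - 651)) = √(49093 - 365) = √48728 = 2*√12182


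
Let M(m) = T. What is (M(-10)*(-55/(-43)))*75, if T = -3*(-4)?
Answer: 49500/43 ≈ 1151.2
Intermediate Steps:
T = 12
M(m) = 12
(M(-10)*(-55/(-43)))*75 = (12*(-55/(-43)))*75 = (12*(-55*(-1/43)))*75 = (12*(55/43))*75 = (660/43)*75 = 49500/43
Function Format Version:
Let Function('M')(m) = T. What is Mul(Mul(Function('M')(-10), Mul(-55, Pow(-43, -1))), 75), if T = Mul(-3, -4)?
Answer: Rational(49500, 43) ≈ 1151.2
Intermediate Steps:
T = 12
Function('M')(m) = 12
Mul(Mul(Function('M')(-10), Mul(-55, Pow(-43, -1))), 75) = Mul(Mul(12, Mul(-55, Pow(-43, -1))), 75) = Mul(Mul(12, Mul(-55, Rational(-1, 43))), 75) = Mul(Mul(12, Rational(55, 43)), 75) = Mul(Rational(660, 43), 75) = Rational(49500, 43)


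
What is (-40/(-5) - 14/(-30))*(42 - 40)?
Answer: 254/15 ≈ 16.933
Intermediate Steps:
(-40/(-5) - 14/(-30))*(42 - 40) = (-40*(-⅕) - 14*(-1/30))*2 = (8 + 7/15)*2 = (127/15)*2 = 254/15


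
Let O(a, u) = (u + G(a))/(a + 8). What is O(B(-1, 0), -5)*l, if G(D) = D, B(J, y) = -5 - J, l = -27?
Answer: 243/4 ≈ 60.750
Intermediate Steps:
O(a, u) = (a + u)/(8 + a) (O(a, u) = (u + a)/(a + 8) = (a + u)/(8 + a))
O(B(-1, 0), -5)*l = (((-5 - 1*(-1)) - 5)/(8 + (-5 - 1*(-1))))*(-27) = (((-5 + 1) - 5)/(8 + (-5 + 1)))*(-27) = ((-4 - 5)/(8 - 4))*(-27) = (-9/4)*(-27) = ((1/4)*(-9))*(-27) = -9/4*(-27) = 243/4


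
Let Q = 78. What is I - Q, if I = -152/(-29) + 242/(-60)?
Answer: -66809/870 ≈ -76.792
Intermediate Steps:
I = 1051/870 (I = -152*(-1/29) + 242*(-1/60) = 152/29 - 121/30 = 1051/870 ≈ 1.2080)
I - Q = 1051/870 - 1*78 = 1051/870 - 78 = -66809/870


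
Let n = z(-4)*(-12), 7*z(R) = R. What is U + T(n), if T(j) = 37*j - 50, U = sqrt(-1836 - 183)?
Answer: 1426/7 + I*sqrt(2019) ≈ 203.71 + 44.933*I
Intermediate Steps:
U = I*sqrt(2019) (U = sqrt(-2019) = I*sqrt(2019) ≈ 44.933*I)
z(R) = R/7
n = 48/7 (n = ((1/7)*(-4))*(-12) = -4/7*(-12) = 48/7 ≈ 6.8571)
T(j) = -50 + 37*j
U + T(n) = I*sqrt(2019) + (-50 + 37*(48/7)) = I*sqrt(2019) + (-50 + 1776/7) = I*sqrt(2019) + 1426/7 = 1426/7 + I*sqrt(2019)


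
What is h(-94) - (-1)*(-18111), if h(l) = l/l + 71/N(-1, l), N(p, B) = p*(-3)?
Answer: -54259/3 ≈ -18086.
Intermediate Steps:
N(p, B) = -3*p
h(l) = 74/3 (h(l) = l/l + 71/((-3*(-1))) = 1 + 71/3 = 74/3)
h(-94) - (-1)*(-18111) = 74/3 - (-1)*(-18111) = 74/3 - 1*18111 = 74/3 - 18111 = -54259/3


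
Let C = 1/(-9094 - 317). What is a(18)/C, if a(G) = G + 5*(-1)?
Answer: -122343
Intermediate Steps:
a(G) = -5 + G (a(G) = G - 5 = -5 + G)
C = -1/9411 (C = 1/(-9411) = -1/9411 ≈ -0.00010626)
a(18)/C = (-5 + 18)/(-1/9411) = 13*(-9411) = -122343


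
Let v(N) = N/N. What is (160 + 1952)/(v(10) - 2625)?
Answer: -33/41 ≈ -0.80488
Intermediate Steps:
v(N) = 1
(160 + 1952)/(v(10) - 2625) = (160 + 1952)/(1 - 2625) = 2112/(-2624) = 2112*(-1/2624) = -33/41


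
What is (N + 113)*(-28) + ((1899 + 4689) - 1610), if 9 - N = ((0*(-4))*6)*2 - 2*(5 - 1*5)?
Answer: 1562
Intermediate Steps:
N = 9 (N = 9 - (((0*(-4))*6)*2 - 2*(5 - 1*5)) = 9 - ((0*6)*2 - 2*(5 - 5)) = 9 - (0*2 - 2*0) = 9 - (0 + 0) = 9 - 1*0 = 9 + 0 = 9)
(N + 113)*(-28) + ((1899 + 4689) - 1610) = (9 + 113)*(-28) + ((1899 + 4689) - 1610) = 122*(-28) + (6588 - 1610) = -3416 + 4978 = 1562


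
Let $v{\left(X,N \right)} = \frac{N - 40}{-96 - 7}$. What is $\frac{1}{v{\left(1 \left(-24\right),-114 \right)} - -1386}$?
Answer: $\frac{103}{142912} \approx 0.00072072$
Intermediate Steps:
$v{\left(X,N \right)} = \frac{40}{103} - \frac{N}{103}$ ($v{\left(X,N \right)} = \frac{-40 + N}{-103} = \left(-40 + N\right) \left(- \frac{1}{103}\right) = \frac{40}{103} - \frac{N}{103}$)
$\frac{1}{v{\left(1 \left(-24\right),-114 \right)} - -1386} = \frac{1}{\left(\frac{40}{103} - - \frac{114}{103}\right) - -1386} = \frac{1}{\left(\frac{40}{103} + \frac{114}{103}\right) + 1386} = \frac{1}{\frac{154}{103} + 1386} = \frac{1}{\frac{142912}{103}} = \frac{103}{142912}$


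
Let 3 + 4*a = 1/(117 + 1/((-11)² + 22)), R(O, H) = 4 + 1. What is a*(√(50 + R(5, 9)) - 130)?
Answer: 3253445/33464 - 50053*√55/66928 ≈ 91.676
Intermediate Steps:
R(O, H) = 5
a = -50053/66928 (a = -¾ + 1/(4*(117 + 1/((-11)² + 22))) = -¾ + 1/(4*(117 + 1/(121 + 22))) = -¾ + 1/(4*(117 + 1/143)) = -¾ + 1/(4*(16732/143)) = -¾ + (¼)*(143/16732) = -¾ + 143/66928 = -50053/66928 ≈ -0.74786)
a*(√(50 + R(5, 9)) - 130) = -50053*(√(50 + 5) - 130)/66928 = -50053*(√55 - 130)/66928 = -50053*(-130 + √55)/66928 = 3253445/33464 - 50053*√55/66928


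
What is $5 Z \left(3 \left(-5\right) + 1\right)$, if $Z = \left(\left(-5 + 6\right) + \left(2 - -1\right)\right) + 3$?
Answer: $-490$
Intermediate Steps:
$Z = 7$ ($Z = \left(1 + \left(2 + 1\right)\right) + 3 = \left(1 + 3\right) + 3 = 4 + 3 = 7$)
$5 Z \left(3 \left(-5\right) + 1\right) = 5 \cdot 7 \left(3 \left(-5\right) + 1\right) = 35 \left(-15 + 1\right) = 35 \left(-14\right) = -490$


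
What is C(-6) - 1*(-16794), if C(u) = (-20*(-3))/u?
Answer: 16784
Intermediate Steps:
C(u) = 60/u
C(-6) - 1*(-16794) = 60/(-6) - 1*(-16794) = 60*(-1/6) + 16794 = -10 + 16794 = 16784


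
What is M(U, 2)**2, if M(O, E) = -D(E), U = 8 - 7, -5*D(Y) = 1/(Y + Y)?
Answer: 1/400 ≈ 0.0025000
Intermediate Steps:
D(Y) = -1/(10*Y) (D(Y) = -1/(5*(Y + Y)) = -1/(2*Y)/5 = -1/(10*Y))
U = 1
M(O, E) = 1/(10*E) (M(O, E) = -(-1)/(10*E) = 1/(10*E))
M(U, 2)**2 = ((1/10)/2)**2 = ((1/10)*(1/2))**2 = (1/20)**2 = 1/400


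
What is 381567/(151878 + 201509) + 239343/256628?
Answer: 182501480817/90688999036 ≈ 2.0124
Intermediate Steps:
381567/(151878 + 201509) + 239343/256628 = 381567/353387 + 239343*(1/256628) = 381567*(1/353387) + 239343/256628 = 381567/353387 + 239343/256628 = 182501480817/90688999036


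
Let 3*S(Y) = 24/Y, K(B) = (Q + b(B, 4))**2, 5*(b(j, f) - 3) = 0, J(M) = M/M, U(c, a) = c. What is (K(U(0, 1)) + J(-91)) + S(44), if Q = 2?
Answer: 288/11 ≈ 26.182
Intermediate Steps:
J(M) = 1
b(j, f) = 3 (b(j, f) = 3 + (1/5)*0 = 3 + 0 = 3)
K(B) = 25 (K(B) = (2 + 3)**2 = 5**2 = 25)
S(Y) = 8/Y (S(Y) = (24/Y)/3 = 8/Y)
(K(U(0, 1)) + J(-91)) + S(44) = (25 + 1) + 8/44 = 26 + 8*(1/44) = 26 + 2/11 = 288/11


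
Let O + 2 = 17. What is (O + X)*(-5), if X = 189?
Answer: -1020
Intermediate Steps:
O = 15 (O = -2 + 17 = 15)
(O + X)*(-5) = (15 + 189)*(-5) = 204*(-5) = -1020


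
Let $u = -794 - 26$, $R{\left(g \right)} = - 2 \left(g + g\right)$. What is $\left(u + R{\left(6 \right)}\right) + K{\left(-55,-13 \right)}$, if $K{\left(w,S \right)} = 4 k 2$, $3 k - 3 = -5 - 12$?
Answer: $- \frac{2644}{3} \approx -881.33$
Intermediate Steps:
$k = - \frac{14}{3}$ ($k = 1 + \frac{-5 - 12}{3} = 1 + \frac{1}{3} \left(-17\right) = 1 - \frac{17}{3} = - \frac{14}{3} \approx -4.6667$)
$K{\left(w,S \right)} = - \frac{112}{3}$ ($K{\left(w,S \right)} = 4 \left(- \frac{14}{3}\right) 2 = \left(- \frac{56}{3}\right) 2 = - \frac{112}{3}$)
$R{\left(g \right)} = - 4 g$ ($R{\left(g \right)} = - 2 \cdot 2 g = - 4 g$)
$u = -820$
$\left(u + R{\left(6 \right)}\right) + K{\left(-55,-13 \right)} = \left(-820 - 24\right) - \frac{112}{3} = -844 - \frac{112}{3} = - \frac{2644}{3}$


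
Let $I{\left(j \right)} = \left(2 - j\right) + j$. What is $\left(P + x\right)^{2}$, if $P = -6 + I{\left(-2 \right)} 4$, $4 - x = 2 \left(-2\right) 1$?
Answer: $100$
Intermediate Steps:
$I{\left(j \right)} = 2$
$x = 8$ ($x = 4 - 2 \left(-2\right) 1 = 4 - \left(-4\right) 1 = 4 - -4 = 4 + 4 = 8$)
$P = 2$ ($P = -6 + 2 \cdot 4 = -6 + 8 = 2$)
$\left(P + x\right)^{2} = \left(2 + 8\right)^{2} = 10^{2} = 100$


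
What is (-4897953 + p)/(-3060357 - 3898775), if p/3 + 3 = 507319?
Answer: 3376005/6959132 ≈ 0.48512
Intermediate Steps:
p = 1521948 (p = -9 + 3*507319 = -9 + 1521957 = 1521948)
(-4897953 + p)/(-3060357 - 3898775) = (-4897953 + 1521948)/(-3060357 - 3898775) = -3376005/(-6959132) = -3376005*(-1/6959132) = 3376005/6959132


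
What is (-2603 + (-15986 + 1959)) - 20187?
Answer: -36817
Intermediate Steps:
(-2603 + (-15986 + 1959)) - 20187 = (-2603 - 14027) - 20187 = -16630 - 20187 = -36817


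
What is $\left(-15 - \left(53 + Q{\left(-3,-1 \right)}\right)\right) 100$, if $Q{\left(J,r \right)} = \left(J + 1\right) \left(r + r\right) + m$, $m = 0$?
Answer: $-7200$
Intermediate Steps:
$Q{\left(J,r \right)} = 2 r \left(1 + J\right)$ ($Q{\left(J,r \right)} = \left(J + 1\right) \left(r + r\right) + 0 = \left(1 + J\right) 2 r + 0 = 2 r \left(1 + J\right) + 0 = 2 r \left(1 + J\right)$)
$\left(-15 - \left(53 + Q{\left(-3,-1 \right)}\right)\right) 100 = \left(-15 - \left(53 + 2 \left(-1\right) \left(1 - 3\right)\right)\right) 100 = \left(-15 - \left(53 + 2 \left(-1\right) \left(-2\right)\right)\right) 100 = \left(-15 - 57\right) 100 = \left(-72\right) 100 = -7200$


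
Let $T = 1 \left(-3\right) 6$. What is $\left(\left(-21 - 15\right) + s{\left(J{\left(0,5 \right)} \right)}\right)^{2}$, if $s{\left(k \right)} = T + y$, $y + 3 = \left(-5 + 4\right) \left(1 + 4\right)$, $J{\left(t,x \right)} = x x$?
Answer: $3844$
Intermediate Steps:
$J{\left(t,x \right)} = x^{2}$
$y = -8$ ($y = -3 + \left(-5 + 4\right) \left(1 + 4\right) = -3 - 5 = -8$)
$T = -18$ ($T = \left(-3\right) 6 = -18$)
$s{\left(k \right)} = -26$ ($s{\left(k \right)} = -18 - 8 = -26$)
$\left(\left(-21 - 15\right) + s{\left(J{\left(0,5 \right)} \right)}\right)^{2} = \left(\left(-21 - 15\right) - 26\right)^{2} = \left(-36 - 26\right)^{2} = \left(-62\right)^{2} = 3844$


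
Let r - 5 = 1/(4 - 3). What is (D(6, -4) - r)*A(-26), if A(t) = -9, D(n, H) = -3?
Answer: 81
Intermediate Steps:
r = 6 (r = 5 + 1/(4 - 3) = 5 + 1/1 = 5 + 1 = 6)
(D(6, -4) - r)*A(-26) = (-3 - 1*6)*(-9) = (-3 - 6)*(-9) = -9*(-9) = 81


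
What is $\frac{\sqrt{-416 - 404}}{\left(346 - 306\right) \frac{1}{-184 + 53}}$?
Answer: $- \frac{131 i \sqrt{205}}{20} \approx - 93.782 i$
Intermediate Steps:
$\frac{\sqrt{-416 - 404}}{\left(346 - 306\right) \frac{1}{-184 + 53}} = \frac{\sqrt{-820}}{40 \frac{1}{-131}} = \frac{2 i \sqrt{205}}{40 \left(- \frac{1}{131}\right)} = \frac{2 i \sqrt{205}}{- \frac{40}{131}} = 2 i \sqrt{205} \left(- \frac{131}{40}\right) = - \frac{131 i \sqrt{205}}{20}$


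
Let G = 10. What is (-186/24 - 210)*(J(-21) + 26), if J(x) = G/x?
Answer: -116714/21 ≈ -5557.8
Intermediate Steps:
J(x) = 10/x
(-186/24 - 210)*(J(-21) + 26) = (-186/24 - 210)*(10/(-21) + 26) = (-186*1/24 - 210)*(10*(-1/21) + 26) = (-31/4 - 210)*(-10/21 + 26) = -871/4*536/21 = -116714/21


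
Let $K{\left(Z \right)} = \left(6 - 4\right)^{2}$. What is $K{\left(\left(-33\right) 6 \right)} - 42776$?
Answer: $-42772$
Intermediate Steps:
$K{\left(Z \right)} = 4$ ($K{\left(Z \right)} = 2^{2} = 4$)
$K{\left(\left(-33\right) 6 \right)} - 42776 = 4 - 42776 = -42772$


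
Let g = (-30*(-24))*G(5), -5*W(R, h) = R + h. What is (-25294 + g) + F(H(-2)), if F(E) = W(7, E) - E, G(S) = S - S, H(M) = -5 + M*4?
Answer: -126399/5 ≈ -25280.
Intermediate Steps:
H(M) = -5 + 4*M
G(S) = 0
W(R, h) = -R/5 - h/5 (W(R, h) = -(R + h)/5 = -R/5 - h/5)
F(E) = -7/5 - 6*E/5 (F(E) = (-1/5*7 - E/5) - E = (-7/5 - E/5) - E = -7/5 - 6*E/5)
g = 0 (g = -30*(-24)*0 = 720*0 = 0)
(-25294 + g) + F(H(-2)) = (-25294 + 0) + (-7/5 - 6*(-5 + 4*(-2))/5) = -25294 + (-7/5 - 6*(-5 - 8)/5) = -25294 + (-7/5 - 6/5*(-13)) = -25294 + (-7/5 + 78/5) = -25294 + 71/5 = -126399/5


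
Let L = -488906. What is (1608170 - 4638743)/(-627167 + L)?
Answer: 432939/159439 ≈ 2.7154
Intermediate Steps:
(1608170 - 4638743)/(-627167 + L) = (1608170 - 4638743)/(-627167 - 488906) = -3030573/(-1116073) = -3030573*(-1/1116073) = 432939/159439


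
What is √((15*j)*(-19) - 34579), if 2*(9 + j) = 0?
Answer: I*√32014 ≈ 178.92*I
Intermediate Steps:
j = -9 (j = -9 + (½)*0 = -9 + 0 = -9)
√((15*j)*(-19) - 34579) = √((15*(-9))*(-19) - 34579) = √(-135*(-19) - 34579) = √(2565 - 34579) = √(-32014) = I*√32014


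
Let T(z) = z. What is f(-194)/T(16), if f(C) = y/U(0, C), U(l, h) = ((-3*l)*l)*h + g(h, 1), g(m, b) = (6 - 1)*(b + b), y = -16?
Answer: -⅒ ≈ -0.10000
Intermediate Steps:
g(m, b) = 10*b (g(m, b) = 5*(2*b) = 10*b)
U(l, h) = 10 - 3*h*l² (U(l, h) = ((-3*l)*l)*h + 10*1 = (-3*l²)*h + 10 = -3*h*l² + 10 = 10 - 3*h*l²)
f(C) = -8/5 (f(C) = -16/(10 - 3*C*0²) = -16/(10 - 3*C*0) = -16/(10 + 0) = -16/10 = -16*⅒ = -8/5)
f(-194)/T(16) = -8/5/16 = -8/5*1/16 = -⅒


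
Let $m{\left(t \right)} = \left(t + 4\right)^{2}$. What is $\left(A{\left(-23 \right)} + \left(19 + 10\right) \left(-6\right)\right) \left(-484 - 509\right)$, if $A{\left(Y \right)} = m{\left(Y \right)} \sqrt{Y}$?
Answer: $172782 - 358473 i \sqrt{23} \approx 1.7278 \cdot 10^{5} - 1.7192 \cdot 10^{6} i$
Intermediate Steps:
$m{\left(t \right)} = \left(4 + t\right)^{2}$
$A{\left(Y \right)} = \sqrt{Y} \left(4 + Y\right)^{2}$ ($A{\left(Y \right)} = \left(4 + Y\right)^{2} \sqrt{Y} = \sqrt{Y} \left(4 + Y\right)^{2}$)
$\left(A{\left(-23 \right)} + \left(19 + 10\right) \left(-6\right)\right) \left(-484 - 509\right) = \left(\sqrt{-23} \left(4 - 23\right)^{2} + \left(19 + 10\right) \left(-6\right)\right) \left(-484 - 509\right) = \left(i \sqrt{23} \left(-19\right)^{2} + 29 \left(-6\right)\right) \left(-484 - 509\right) = \left(i \sqrt{23} \cdot 361 - 174\right) \left(-993\right) = \left(361 i \sqrt{23} - 174\right) \left(-993\right) = \left(-174 + 361 i \sqrt{23}\right) \left(-993\right) = 172782 - 358473 i \sqrt{23}$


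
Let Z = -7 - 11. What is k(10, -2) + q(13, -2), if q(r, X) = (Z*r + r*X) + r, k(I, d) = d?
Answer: -249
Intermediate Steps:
Z = -18
q(r, X) = -17*r + X*r (q(r, X) = (-18*r + r*X) + r = (-18*r + X*r) + r = -17*r + X*r)
k(10, -2) + q(13, -2) = -2 + 13*(-17 - 2) = -2 + 13*(-19) = -2 - 247 = -249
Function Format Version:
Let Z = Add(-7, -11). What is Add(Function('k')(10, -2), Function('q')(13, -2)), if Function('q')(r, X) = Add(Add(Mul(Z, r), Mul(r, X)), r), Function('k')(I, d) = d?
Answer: -249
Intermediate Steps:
Z = -18
Function('q')(r, X) = Add(Mul(-17, r), Mul(X, r)) (Function('q')(r, X) = Add(Add(Mul(-18, r), Mul(r, X)), r) = Add(Add(Mul(-18, r), Mul(X, r)), r) = Add(Mul(-17, r), Mul(X, r)))
Add(Function('k')(10, -2), Function('q')(13, -2)) = Add(-2, Mul(13, Add(-17, -2))) = Add(-2, Mul(13, -19)) = Add(-2, -247) = -249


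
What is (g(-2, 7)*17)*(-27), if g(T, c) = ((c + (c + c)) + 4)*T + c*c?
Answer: 459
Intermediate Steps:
g(T, c) = c² + T*(4 + 3*c) (g(T, c) = ((c + 2*c) + 4)*T + c² = (3*c + 4)*T + c² = (4 + 3*c)*T + c² = T*(4 + 3*c) + c² = c² + T*(4 + 3*c))
(g(-2, 7)*17)*(-27) = ((7² + 4*(-2) + 3*(-2)*7)*17)*(-27) = ((49 - 8 - 42)*17)*(-27) = -1*17*(-27) = -17*(-27) = 459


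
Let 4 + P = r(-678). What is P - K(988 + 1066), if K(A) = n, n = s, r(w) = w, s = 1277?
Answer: -1959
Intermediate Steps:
n = 1277
P = -682 (P = -4 - 678 = -682)
K(A) = 1277
P - K(988 + 1066) = -682 - 1*1277 = -682 - 1277 = -1959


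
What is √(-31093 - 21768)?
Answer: I*√52861 ≈ 229.92*I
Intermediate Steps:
√(-31093 - 21768) = √(-52861) = I*√52861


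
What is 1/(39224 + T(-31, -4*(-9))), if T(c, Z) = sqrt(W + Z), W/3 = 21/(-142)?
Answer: 5569808/218470143943 - 3*sqrt(79662)/218470143943 ≈ 2.5491e-5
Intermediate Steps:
W = -63/142 (W = 3*(21/(-142)) = 3*(21*(-1/142)) = 3*(-21/142) = -63/142 ≈ -0.44366)
T(c, Z) = sqrt(-63/142 + Z)
1/(39224 + T(-31, -4*(-9))) = 1/(39224 + sqrt(-8946 + 20164*(-4*(-9)))/142) = 1/(39224 + sqrt(-8946 + 20164*36)/142) = 1/(39224 + sqrt(-8946 + 725904)/142) = 1/(39224 + sqrt(716958)/142) = 1/(39224 + (3*sqrt(79662))/142) = 1/(39224 + 3*sqrt(79662)/142)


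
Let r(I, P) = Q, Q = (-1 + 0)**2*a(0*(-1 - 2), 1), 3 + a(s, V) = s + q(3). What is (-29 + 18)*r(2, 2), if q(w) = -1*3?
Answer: 66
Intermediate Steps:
q(w) = -3
a(s, V) = -6 + s (a(s, V) = -3 + (s - 3) = -3 + (-3 + s) = -6 + s)
Q = -6 (Q = (-1 + 0)**2*(-6 + 0*(-1 - 2)) = (-1)**2*(-6 + 0*(-3)) = 1*(-6 + 0) = 1*(-6) = -6)
r(I, P) = -6
(-29 + 18)*r(2, 2) = (-29 + 18)*(-6) = -11*(-6) = 66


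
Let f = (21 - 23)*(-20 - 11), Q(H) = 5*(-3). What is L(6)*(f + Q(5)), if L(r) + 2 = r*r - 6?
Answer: 1316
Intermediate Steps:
Q(H) = -15
L(r) = -8 + r² (L(r) = -2 + (r*r - 6) = -2 + (r² - 6) = -2 + (-6 + r²) = -8 + r²)
f = 62 (f = -2*(-31) = 62)
L(6)*(f + Q(5)) = (-8 + 6²)*(62 - 15) = (-8 + 36)*47 = 28*47 = 1316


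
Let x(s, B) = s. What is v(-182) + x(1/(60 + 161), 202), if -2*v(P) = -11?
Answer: 2433/442 ≈ 5.5045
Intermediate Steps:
v(P) = 11/2 (v(P) = -1/2*(-11) = 11/2)
v(-182) + x(1/(60 + 161), 202) = 11/2 + 1/(60 + 161) = 11/2 + 1/221 = 2433/442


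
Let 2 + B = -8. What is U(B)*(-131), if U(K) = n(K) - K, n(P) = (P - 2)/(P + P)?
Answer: -6943/5 ≈ -1388.6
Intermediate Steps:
B = -10 (B = -2 - 8 = -10)
n(P) = (-2 + P)/(2*P) (n(P) = (-2 + P)/((2*P)) = (-2 + P)*(1/(2*P)) = (-2 + P)/(2*P))
U(K) = -K + (-2 + K)/(2*K) (U(K) = (-2 + K)/(2*K) - K = -K + (-2 + K)/(2*K))
U(B)*(-131) = (½ - 1*(-10) - 1/(-10))*(-131) = (½ + 10 - 1*(-⅒))*(-131) = (½ + 10 + ⅒)*(-131) = (53/5)*(-131) = -6943/5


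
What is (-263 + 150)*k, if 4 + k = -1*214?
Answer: 24634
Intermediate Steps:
k = -218 (k = -4 - 1*214 = -4 - 214 = -218)
(-263 + 150)*k = (-263 + 150)*(-218) = -113*(-218) = 24634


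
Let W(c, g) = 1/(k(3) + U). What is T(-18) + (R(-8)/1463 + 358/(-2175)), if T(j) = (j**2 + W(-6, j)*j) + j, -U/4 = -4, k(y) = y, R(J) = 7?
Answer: 138596653/454575 ≈ 304.89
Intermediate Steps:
U = 16 (U = -4*(-4) = 16)
W(c, g) = 1/19 (W(c, g) = 1/(3 + 16) = 1/19)
T(j) = j**2 + 20*j/19 (T(j) = (j**2 + j/19) + j = j**2 + 20*j/19)
T(-18) + (R(-8)/1463 + 358/(-2175)) = (1/19)*(-18)*(20 + 19*(-18)) + (7/1463 + 358/(-2175)) = (1/19)*(-18)*(20 - 342) + (7*(1/1463) + 358*(-1/2175)) = (1/19)*(-18)*(-322) + (1/209 - 358/2175) = 5796/19 - 72647/454575 = 138596653/454575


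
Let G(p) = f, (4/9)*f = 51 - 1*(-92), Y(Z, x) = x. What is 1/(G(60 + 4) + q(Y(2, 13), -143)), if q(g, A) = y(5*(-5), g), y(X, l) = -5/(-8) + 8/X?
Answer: 200/64411 ≈ 0.0031051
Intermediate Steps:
f = 1287/4 (f = 9*(51 - 1*(-92))/4 = 9*(51 + 92)/4 = (9/4)*143 = 1287/4 ≈ 321.75)
y(X, l) = 5/8 + 8/X (y(X, l) = -5*(-⅛) + 8/X = 5/8 + 8/X)
G(p) = 1287/4
q(g, A) = 61/200 (q(g, A) = 5/8 + 8/((5*(-5))) = 5/8 + 8/(-25) = 5/8 + 8*(-1/25) = 5/8 - 8/25 = 61/200)
1/(G(60 + 4) + q(Y(2, 13), -143)) = 1/(1287/4 + 61/200) = 1/(64411/200) = 200/64411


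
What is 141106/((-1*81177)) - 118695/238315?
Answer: -8652596081/3869139351 ≈ -2.2363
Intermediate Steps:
141106/((-1*81177)) - 118695/238315 = 141106/(-81177) - 118695*1/238315 = 141106*(-1/81177) - 23739/47663 = -141106/81177 - 23739/47663 = -8652596081/3869139351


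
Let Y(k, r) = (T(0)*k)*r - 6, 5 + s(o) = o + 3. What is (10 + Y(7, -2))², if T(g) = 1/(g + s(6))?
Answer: ¼ ≈ 0.25000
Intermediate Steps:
s(o) = -2 + o (s(o) = -5 + (o + 3) = -5 + (3 + o) = -2 + o)
T(g) = 1/(4 + g) (T(g) = 1/(g + (-2 + 6)) = 1/(g + 4) = 1/(4 + g))
Y(k, r) = -6 + k*r/4 (Y(k, r) = (k/(4 + 0))*r - 6 = (k/4)*r - 6 = k*r/4 - 6 = -6 + k*r/4)
(10 + Y(7, -2))² = (10 + (-6 + (¼)*7*(-2)))² = (10 + (-6 - 7/2))² = (10 - 19/2)² = (½)² = ¼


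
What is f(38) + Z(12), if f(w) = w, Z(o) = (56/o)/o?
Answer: 691/18 ≈ 38.389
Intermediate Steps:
Z(o) = 56/o²
f(38) + Z(12) = 38 + 56/12² = 38 + 56*(1/144) = 38 + 7/18 = 691/18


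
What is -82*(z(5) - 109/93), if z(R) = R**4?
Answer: -4757312/93 ≈ -51154.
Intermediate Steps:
-82*(z(5) - 109/93) = -82*(5**4 - 109/93) = -82*(625 - 109*1/93) = -82*(625 - 109/93) = -82*58016/93 = -4757312/93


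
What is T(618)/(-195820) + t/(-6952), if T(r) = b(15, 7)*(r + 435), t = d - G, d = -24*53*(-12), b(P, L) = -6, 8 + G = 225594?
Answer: 5153647097/170167580 ≈ 30.286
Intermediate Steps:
G = 225586 (G = -8 + 225594 = 225586)
d = 15264 (d = -1272*(-12) = 15264)
t = -210322 (t = 15264 - 1*225586 = 15264 - 225586 = -210322)
T(r) = -2610 - 6*r (T(r) = -6*(r + 435) = -6*(435 + r) = -2610 - 6*r)
T(618)/(-195820) + t/(-6952) = (-2610 - 6*618)/(-195820) - 210322/(-6952) = (-2610 - 3708)*(-1/195820) - 210322*(-1/6952) = -6318*(-1/195820) + 105161/3476 = 3159/97910 + 105161/3476 = 5153647097/170167580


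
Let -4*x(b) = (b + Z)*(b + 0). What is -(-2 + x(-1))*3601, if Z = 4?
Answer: 18005/4 ≈ 4501.3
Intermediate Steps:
x(b) = -b*(4 + b)/4 (x(b) = -(b + 4)*(b + 0)/4 = -(4 + b)*b/4 = -b*(4 + b)/4)
-(-2 + x(-1))*3601 = -(-2 - ¼*(-1)*(4 - 1))*3601 = -(-2 - ¼*(-1)*3)*3601 = -(-2 + ¾)*3601 = -(-5)*3601/4 = -1*(-18005/4) = 18005/4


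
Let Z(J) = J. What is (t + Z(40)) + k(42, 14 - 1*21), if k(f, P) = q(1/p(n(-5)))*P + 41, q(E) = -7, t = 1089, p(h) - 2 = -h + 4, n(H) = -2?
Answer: 1219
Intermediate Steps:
p(h) = 6 - h (p(h) = 2 + (-h + 4) = 2 + (4 - h) = 6 - h)
k(f, P) = 41 - 7*P (k(f, P) = -7*P + 41 = 41 - 7*P)
(t + Z(40)) + k(42, 14 - 1*21) = (1089 + 40) + (41 - 7*(14 - 1*21)) = 1129 + (41 - 7*(14 - 21)) = 1129 + (41 - 7*(-7)) = 1129 + (41 + 49) = 1129 + 90 = 1219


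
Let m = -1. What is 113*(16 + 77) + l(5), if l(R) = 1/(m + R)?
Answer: 42037/4 ≈ 10509.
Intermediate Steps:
l(R) = 1/(-1 + R)
113*(16 + 77) + l(5) = 113*(16 + 77) + 1/(-1 + 5) = 113*93 + 1/4 = 10509 + ¼ = 42037/4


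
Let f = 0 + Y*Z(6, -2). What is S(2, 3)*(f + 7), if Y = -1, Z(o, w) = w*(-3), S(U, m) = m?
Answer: 3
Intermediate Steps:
Z(o, w) = -3*w
f = -6 (f = 0 - (-3)*(-2) = 0 - 1*6 = 0 - 6 = -6)
S(2, 3)*(f + 7) = 3*(-6 + 7) = 3*1 = 3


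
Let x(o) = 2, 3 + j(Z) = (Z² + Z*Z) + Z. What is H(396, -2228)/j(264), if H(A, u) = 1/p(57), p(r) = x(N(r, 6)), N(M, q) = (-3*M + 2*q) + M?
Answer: 1/279306 ≈ 3.5803e-6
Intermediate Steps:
N(M, q) = -2*M + 2*q
j(Z) = -3 + Z + 2*Z² (j(Z) = -3 + ((Z² + Z*Z) + Z) = -3 + ((Z² + Z²) + Z) = -3 + (2*Z² + Z) = -3 + (Z + 2*Z²) = -3 + Z + 2*Z²)
p(r) = 2
H(A, u) = ½ (H(A, u) = 1/2 = ½)
H(396, -2228)/j(264) = 1/(2*(-3 + 264 + 2*264²)) = 1/(2*(-3 + 264 + 2*69696)) = 1/(2*(-3 + 264 + 139392)) = (½)/139653 = (½)*(1/139653) = 1/279306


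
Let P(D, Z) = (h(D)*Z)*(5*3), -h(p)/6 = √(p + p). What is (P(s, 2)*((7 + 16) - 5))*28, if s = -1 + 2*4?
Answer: -90720*√14 ≈ -3.3944e+5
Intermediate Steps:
h(p) = -6*√2*√p (h(p) = -6*√(p + p) = -6*√2*√p)
s = 7 (s = -1 + 8 = 7)
P(D, Z) = -90*Z*√2*√D (P(D, Z) = ((-6*√2*√D)*Z)*(5*3) = -6*Z*√2*√D*15 = -90*Z*√2*√D)
(P(s, 2)*((7 + 16) - 5))*28 = ((-90*2*√2*√7)*((7 + 16) - 5))*28 = ((-180*√14)*(23 - 5))*28 = (-180*√14*18)*28 = -3240*√14*28 = -90720*√14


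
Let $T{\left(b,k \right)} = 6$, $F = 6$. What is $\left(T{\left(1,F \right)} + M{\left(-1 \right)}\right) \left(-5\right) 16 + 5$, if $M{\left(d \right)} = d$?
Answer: $-395$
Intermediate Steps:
$\left(T{\left(1,F \right)} + M{\left(-1 \right)}\right) \left(-5\right) 16 + 5 = \left(6 - 1\right) \left(-5\right) 16 + 5 = 5 \left(-5\right) 16 + 5 = \left(-25\right) 16 + 5 = -400 + 5 = -395$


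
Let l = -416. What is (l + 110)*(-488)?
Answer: 149328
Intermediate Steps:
(l + 110)*(-488) = (-416 + 110)*(-488) = -306*(-488) = 149328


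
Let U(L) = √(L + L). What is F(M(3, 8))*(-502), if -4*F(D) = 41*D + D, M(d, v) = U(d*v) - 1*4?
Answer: -21084 + 21084*√3 ≈ 15435.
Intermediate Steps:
U(L) = √2*√L (U(L) = √(2*L) = √2*√L)
M(d, v) = -4 + √2*√(d*v) (M(d, v) = √2*√(d*v) - 1*4 = √2*√(d*v) - 4 = -4 + √2*√(d*v))
F(D) = -21*D/2 (F(D) = -(41*D + D)/4 = -21*D/2)
F(M(3, 8))*(-502) = -21*(-4 + √2*√(3*8))/2*(-502) = -21*(-4 + √2*√24)/2*(-502) = -21*(-4 + √2*(2*√6))/2*(-502) = -21*(-4 + 4*√3)/2*(-502) = (42 - 42*√3)*(-502) = -21084 + 21084*√3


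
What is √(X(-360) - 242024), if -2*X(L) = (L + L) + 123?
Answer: I*√966902/2 ≈ 491.66*I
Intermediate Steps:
X(L) = -123/2 - L (X(L) = -((L + L) + 123)/2 = -(2*L + 123)/2 = -(123 + 2*L)/2 = -123/2 - L)
√(X(-360) - 242024) = √((-123/2 - 1*(-360)) - 242024) = √((-123/2 + 360) - 242024) = √(597/2 - 242024) = √(-483451/2) = I*√966902/2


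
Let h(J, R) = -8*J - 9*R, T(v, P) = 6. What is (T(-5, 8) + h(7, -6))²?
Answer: 16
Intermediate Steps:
h(J, R) = -9*R - 8*J
(T(-5, 8) + h(7, -6))² = (6 + (-9*(-6) - 8*7))² = (6 + (54 - 56))² = (6 - 2)² = 4² = 16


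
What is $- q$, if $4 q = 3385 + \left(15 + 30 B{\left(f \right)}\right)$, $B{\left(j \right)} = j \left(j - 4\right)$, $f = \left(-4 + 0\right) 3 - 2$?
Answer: $-2740$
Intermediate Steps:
$f = -14$ ($f = \left(-4\right) 3 - 2 = -12 - 2 = -14$)
$B{\left(j \right)} = j \left(-4 + j\right)$
$q = 2740$ ($q = \frac{3385 + \left(15 + 30 \left(- 14 \left(-4 - 14\right)\right)\right)}{4} = \frac{3385 + \left(15 + 30 \left(\left(-14\right) \left(-18\right)\right)\right)}{4} = \frac{3385 + \left(15 + 30 \cdot 252\right)}{4} = \frac{3385 + \left(15 + 7560\right)}{4} = \frac{3385 + 7575}{4} = \frac{1}{4} \cdot 10960 = 2740$)
$- q = \left(-1\right) 2740 = -2740$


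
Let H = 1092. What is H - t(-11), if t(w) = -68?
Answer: 1160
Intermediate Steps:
H - t(-11) = 1092 - 1*(-68) = 1092 + 68 = 1160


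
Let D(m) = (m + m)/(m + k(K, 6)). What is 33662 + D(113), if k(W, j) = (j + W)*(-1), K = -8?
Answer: 3871356/115 ≈ 33664.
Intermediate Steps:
k(W, j) = -W - j (k(W, j) = (W + j)*(-1) = -W - j)
D(m) = 2*m/(2 + m) (D(m) = (m + m)/(m + (-1*(-8) - 1*6)) = (2*m)/(m + (8 - 6)) = (2*m)/(m + 2) = (2*m)/(2 + m) = 2*m/(2 + m))
33662 + D(113) = 33662 + 2*113/(2 + 113) = 33662 + 2*113/115 = 33662 + 2*113*(1/115) = 33662 + 226/115 = 3871356/115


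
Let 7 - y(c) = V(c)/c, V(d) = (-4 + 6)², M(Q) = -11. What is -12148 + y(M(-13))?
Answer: -133547/11 ≈ -12141.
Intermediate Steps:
V(d) = 4 (V(d) = 2² = 4)
y(c) = 7 - 4/c
-12148 + y(M(-13)) = -12148 + (7 - 4/(-11)) = -12148 + (7 - 4*(-1/11)) = -12148 + (7 + 4/11) = -12148 + 81/11 = -133547/11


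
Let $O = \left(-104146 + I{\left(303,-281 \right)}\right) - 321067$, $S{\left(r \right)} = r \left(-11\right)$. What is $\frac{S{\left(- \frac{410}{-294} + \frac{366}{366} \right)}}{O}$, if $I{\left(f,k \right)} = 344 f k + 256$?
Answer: $\frac{3872}{4367979903} \approx 8.8645 \cdot 10^{-7}$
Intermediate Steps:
$I{\left(f,k \right)} = 256 + 344 f k$ ($I{\left(f,k \right)} = 344 f k + 256 = 256 + 344 f k$)
$S{\left(r \right)} = - 11 r$
$O = -29714149$ ($O = \left(-104146 + \left(256 + 344 \cdot 303 \left(-281\right)\right)\right) - 321067 = \left(-104146 + \left(256 - 29289192\right)\right) - 321067 = \left(-104146 - 29288936\right) - 321067 = -29393082 - 321067 = -29714149$)
$\frac{S{\left(- \frac{410}{-294} + \frac{366}{366} \right)}}{O} = \frac{\left(-11\right) \left(- \frac{410}{-294} + \frac{366}{366}\right)}{-29714149} = - 11 \left(\left(-410\right) \left(- \frac{1}{294}\right) + 366 \cdot \frac{1}{366}\right) \left(- \frac{1}{29714149}\right) = - 11 \left(\frac{205}{147} + 1\right) \left(- \frac{1}{29714149}\right) = \left(-11\right) \frac{352}{147} \left(- \frac{1}{29714149}\right) = \left(- \frac{3872}{147}\right) \left(- \frac{1}{29714149}\right) = \frac{3872}{4367979903}$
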